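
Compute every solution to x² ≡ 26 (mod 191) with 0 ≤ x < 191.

Since 191 ≡ 3 (mod 4), a square root of 26 is 26^((191+1)/4) = 26^48 mod 191.
Repeated squaring: 26^2≡103, 26^4≡104, 26^8≡120, 26^16≡75, 26^32≡86 (mod 191).
26^48 = 26^(32+16) ≡ 147 (mod 191).
Check: 147² = 21609 ≡ 26 (mod 191). The two roots are 44 and 147.

44, 147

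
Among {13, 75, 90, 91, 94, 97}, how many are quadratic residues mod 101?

2

(13/101) = +1 → QR.
(75/101) = -1 → non-residue.
(90/101) = -1 → non-residue.
(91/101) = -1 → non-residue.
(94/101) = -1 → non-residue.
(97/101) = +1 → QR.
Total quadratic residues among the 6: 2.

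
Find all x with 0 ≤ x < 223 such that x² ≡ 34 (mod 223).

Since 223 ≡ 3 (mod 4), a square root of 34 is 34^((223+1)/4) = 34^56 mod 223.
Repeated squaring: 34^2≡41, 34^4≡120, 34^8≡128, 34^16≡105, 34^32≡98 (mod 223).
34^56 = 34^(32+16+8) ≡ 82 (mod 223).
Check: 82² = 6724 ≡ 34 (mod 223). The two roots are 82 and 141.

82, 141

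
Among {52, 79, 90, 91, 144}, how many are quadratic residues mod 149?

1

(52/149) = -1 → non-residue.
(79/149) = -1 → non-residue.
(90/149) = -1 → non-residue.
(91/149) = -1 → non-residue.
(144/149) = +1 → QR.
Total quadratic residues among the 5: 1.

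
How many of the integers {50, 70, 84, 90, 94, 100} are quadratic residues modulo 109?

(50/109) = -1 → non-residue.
(70/109) = -1 → non-residue.
(84/109) = +1 → QR.
(90/109) = -1 → non-residue.
(94/109) = +1 → QR.
(100/109) = +1 → QR.
Total quadratic residues among the 6: 3.

3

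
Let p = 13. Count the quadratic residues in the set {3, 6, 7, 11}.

(3/13) = +1 → QR.
(6/13) = -1 → non-residue.
(7/13) = -1 → non-residue.
(11/13) = -1 → non-residue.
Total quadratic residues among the 4: 1.

1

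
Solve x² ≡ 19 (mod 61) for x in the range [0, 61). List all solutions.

18, 43

61 ≡ 1 (mod 4), so we find a root by search.
Trying successive values, 18² = 324 ≡ 19 (mod 61). The other root is 61 − 18 = 43.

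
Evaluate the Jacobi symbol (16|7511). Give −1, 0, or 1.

Pull out 2^4: since 7511 ≡ 7 (mod 8), (2/7511) = +1, so (2/7511)^4 = +1.
Reached (1/7511) = 1. Collecting the sign flips along the way, the symbol is +1.

1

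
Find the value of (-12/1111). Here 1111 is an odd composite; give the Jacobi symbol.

1

First reduce: -12 ≡ 1099 (mod 1111).
Reciprocity: 1099 ≡ 3 and 1111 ≡ 3 (mod 4), so (1099/1111) = −(1111/1099).
Reduce top mod 1099: now compute (12/1099).
Pull out 2^2: since 1099 ≡ 3 (mod 8), (2/1099) = -1, so (2/1099)^2 = +1.
Reciprocity: 3 ≡ 3 and 1099 ≡ 3 (mod 4), so (3/1099) = −(1099/3).
Reduce top mod 3: now compute (1/3).
Reached (1/3) = 1. Collecting the sign flips along the way, the symbol is +1.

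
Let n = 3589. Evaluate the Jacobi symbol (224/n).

1

Pull out 2^5: since 3589 ≡ 5 (mod 8), (2/3589) = -1, so (2/3589)^5 = -1.
Reciprocity: 7 ≡ 3 and 3589 ≡ 1 (mod 4), so (7/3589) = +(3589/7).
Reduce top mod 7: now compute (5/7).
Reciprocity: 5 ≡ 1 and 7 ≡ 3 (mod 4), so (5/7) = +(7/5).
Reduce top mod 5: now compute (2/5).
Pull out 2: since 5 ≡ 5 (mod 8), (2/5) = -1.
Reached (1/5) = 1. Collecting the sign flips along the way, the symbol is +1.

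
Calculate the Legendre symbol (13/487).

-1

Euler's criterion: (13/487) ≡ 13^243 (mod 487).
13^2 ≡ 169 (mod 487)
13^4 ≡ 315 (mod 487)
13^8 ≡ 364 (mod 487)
13^16 ≡ 32 (mod 487)
13^32 ≡ 50 (mod 487)
13^64 ≡ 65 (mod 487)
13^128 ≡ 329 (mod 487)
13^243 = 13^(128+64+32+16+2+1) ≡ 486 (mod 487).
Result is 486 ≡ −1, so (13/487) = −1.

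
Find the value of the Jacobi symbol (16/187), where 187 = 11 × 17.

Pull out 2^4: since 187 ≡ 3 (mod 8), (2/187) = -1, so (2/187)^4 = +1.
Reached (1/187) = 1. Collecting the sign flips along the way, the symbol is +1.

1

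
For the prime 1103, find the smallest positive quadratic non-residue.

5

(2/1103) = +1, so 2 is a residue.
(3/1103) = +1, so 3 is a residue.
(4/1103) = +1, so 4 is a residue.
(5/1103) = −1, so 5 is the smallest positive non-residue mod 1103.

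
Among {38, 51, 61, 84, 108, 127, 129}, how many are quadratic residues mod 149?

3

(38/149) = -1 → non-residue.
(51/149) = -1 → non-residue.
(61/149) = +1 → QR.
(84/149) = -1 → non-residue.
(108/149) = -1 → non-residue.
(127/149) = +1 → QR.
(129/149) = +1 → QR.
Total quadratic residues among the 7: 3.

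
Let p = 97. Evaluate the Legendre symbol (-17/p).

-1

First reduce: -17 ≡ 80 (mod 97).
Pull out 2^4: since 97 ≡ 1 (mod 8), (2/97) = +1, so (2/97)^4 = +1.
Reciprocity: 5 ≡ 1 and 97 ≡ 1 (mod 4), so (5/97) = +(97/5).
Reduce top mod 5: now compute (2/5).
Pull out 2: since 5 ≡ 5 (mod 8), (2/5) = -1.
Reached (1/5) = 1. Collecting the sign flips along the way, the symbol is -1.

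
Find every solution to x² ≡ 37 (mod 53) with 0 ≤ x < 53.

53 ≡ 1 (mod 4), so we find a root by search.
Trying successive values, 14² = 196 ≡ 37 (mod 53). The other root is 53 − 14 = 39.

14, 39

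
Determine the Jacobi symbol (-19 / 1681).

1

First reduce: -19 ≡ 1662 (mod 1681).
Pull out 2: since 1681 ≡ 1 (mod 8), (2/1681) = +1.
Reciprocity: 831 ≡ 3 and 1681 ≡ 1 (mod 4), so (831/1681) = +(1681/831).
Reduce top mod 831: now compute (19/831).
Reciprocity: 19 ≡ 3 and 831 ≡ 3 (mod 4), so (19/831) = −(831/19).
Reduce top mod 19: now compute (14/19).
Pull out 2: since 19 ≡ 3 (mod 8), (2/19) = -1.
Reciprocity: 7 ≡ 3 and 19 ≡ 3 (mod 4), so (7/19) = −(19/7).
Reduce top mod 7: now compute (5/7).
Reciprocity: 5 ≡ 1 and 7 ≡ 3 (mod 4), so (5/7) = +(7/5).
Reduce top mod 5: now compute (2/5).
Pull out 2: since 5 ≡ 5 (mod 8), (2/5) = -1.
Reached (1/5) = 1. Collecting the sign flips along the way, the symbol is +1.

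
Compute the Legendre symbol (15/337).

Euler's criterion: (15/337) ≡ 15^168 (mod 337).
15^2 ≡ 225 (mod 337)
15^4 ≡ 75 (mod 337)
15^8 ≡ 233 (mod 337)
15^16 ≡ 32 (mod 337)
15^32 ≡ 13 (mod 337)
15^64 ≡ 169 (mod 337)
15^128 ≡ 253 (mod 337)
15^168 = 15^(128+32+8) ≡ 336 (mod 337).
Result is 336 ≡ −1, so (15/337) = −1.

-1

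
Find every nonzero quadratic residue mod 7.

Square k = 1,…,3 (k and 7−k give the same square):
1²=1, 2²=4, 3²≡2 (mod 7).
So the quadratic residues mod 7 are {1, 2, 4}.

1,2,4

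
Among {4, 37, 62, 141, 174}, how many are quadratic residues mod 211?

(4/211) = +1 → QR.
(37/211) = +1 → QR.
(62/211) = +1 → QR.
(141/211) = -1 → non-residue.
(174/211) = -1 → non-residue.
Total quadratic residues among the 5: 3.

3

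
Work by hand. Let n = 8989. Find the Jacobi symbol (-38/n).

1

First reduce: -38 ≡ 8951 (mod 8989).
Reciprocity: 8951 ≡ 3 and 8989 ≡ 1 (mod 4), so (8951/8989) = +(8989/8951).
Reduce top mod 8951: now compute (38/8951).
Pull out 2: since 8951 ≡ 7 (mod 8), (2/8951) = +1.
Reciprocity: 19 ≡ 3 and 8951 ≡ 3 (mod 4), so (19/8951) = −(8951/19).
Reduce top mod 19: now compute (2/19).
Pull out 2: since 19 ≡ 3 (mod 8), (2/19) = -1.
Reached (1/19) = 1. Collecting the sign flips along the way, the symbol is +1.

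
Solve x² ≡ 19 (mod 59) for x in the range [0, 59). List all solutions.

Since 59 ≡ 3 (mod 4), a square root of 19 is 19^((59+1)/4) = 19^15 mod 59.
Repeated squaring: 19^2≡7, 19^4≡49, 19^8≡41 (mod 59).
19^15 = 19^(8+4+2+1) ≡ 45 (mod 59).
Check: 45² = 2025 ≡ 19 (mod 59). The two roots are 14 and 45.

14, 45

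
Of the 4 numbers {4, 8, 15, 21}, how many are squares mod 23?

2

(4/23) = +1 → QR.
(8/23) = +1 → QR.
(15/23) = -1 → non-residue.
(21/23) = -1 → non-residue.
Total quadratic residues among the 4: 2.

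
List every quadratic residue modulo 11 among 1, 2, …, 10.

1 3 4 5 9

Square k = 1,…,5 (k and 11−k give the same square):
1²=1, 2²=4, 3²=9, 4²≡5, 5²≡3 (mod 11).
So the quadratic residues mod 11 are {1, 3, 4, 5, 9}.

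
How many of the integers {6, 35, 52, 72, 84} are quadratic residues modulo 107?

(6/107) = -1 → non-residue.
(35/107) = +1 → QR.
(52/107) = +1 → QR.
(72/107) = -1 → non-residue.
(84/107) = -1 → non-residue.
Total quadratic residues among the 5: 2.

2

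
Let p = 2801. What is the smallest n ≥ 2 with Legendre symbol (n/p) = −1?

(2/2801) = +1, so 2 is a residue.
(3/2801) = −1, so 3 is the smallest positive non-residue mod 2801.

3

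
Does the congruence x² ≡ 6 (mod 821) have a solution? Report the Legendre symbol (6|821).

Pull out 2: since 821 ≡ 5 (mod 8), (2/821) = -1.
Reciprocity: 3 ≡ 3 and 821 ≡ 1 (mod 4), so (3/821) = +(821/3).
Reduce top mod 3: now compute (2/3).
Pull out 2: since 3 ≡ 3 (mod 8), (2/3) = -1.
Reached (1/3) = 1. Collecting the sign flips along the way, the symbol is +1.

1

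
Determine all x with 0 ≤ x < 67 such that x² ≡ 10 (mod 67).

12, 55

Since 67 ≡ 3 (mod 4), a square root of 10 is 10^((67+1)/4) = 10^17 mod 67.
Repeated squaring: 10^2≡33, 10^4≡17, 10^8≡21, 10^16≡39 (mod 67).
10^17 = 10^(16+1) ≡ 55 (mod 67).
Check: 55² = 3025 ≡ 10 (mod 67). The two roots are 12 and 55.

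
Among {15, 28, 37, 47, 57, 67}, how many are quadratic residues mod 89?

(15/89) = -1 → non-residue.
(28/89) = -1 → non-residue.
(37/89) = -1 → non-residue.
(47/89) = +1 → QR.
(57/89) = +1 → QR.
(67/89) = +1 → QR.
Total quadratic residues among the 6: 3.

3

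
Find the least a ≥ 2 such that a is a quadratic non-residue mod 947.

2

(2/947) = −1, so 2 is the smallest positive non-residue mod 947.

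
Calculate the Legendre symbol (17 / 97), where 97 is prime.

Euler's criterion: (17/97) ≡ 17^48 (mod 97).
17^2 ≡ 95 (mod 97)
17^4 ≡ 4 (mod 97)
17^8 ≡ 16 (mod 97)
17^16 ≡ 62 (mod 97)
17^32 ≡ 61 (mod 97)
17^48 = 17^(32+16) ≡ 96 (mod 97).
Result is 96 ≡ −1, so (17/97) = −1.

-1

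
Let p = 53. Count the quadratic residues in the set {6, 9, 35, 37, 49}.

(6/53) = +1 → QR.
(9/53) = +1 → QR.
(35/53) = -1 → non-residue.
(37/53) = +1 → QR.
(49/53) = +1 → QR.
Total quadratic residues among the 5: 4.

4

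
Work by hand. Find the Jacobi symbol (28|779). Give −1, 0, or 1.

Pull out 2^2: since 779 ≡ 3 (mod 8), (2/779) = -1, so (2/779)^2 = +1.
Reciprocity: 7 ≡ 3 and 779 ≡ 3 (mod 4), so (7/779) = −(779/7).
Reduce top mod 7: now compute (2/7).
Pull out 2: since 7 ≡ 7 (mod 8), (2/7) = +1.
Reached (1/7) = 1. Collecting the sign flips along the way, the symbol is -1.

-1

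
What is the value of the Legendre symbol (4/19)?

1

Euler's criterion: (4/19) ≡ 4^9 (mod 19).
4^2 ≡ 16 (mod 19)
4^4 ≡ 9 (mod 19)
4^8 ≡ 5 (mod 19)
4^9 = 4^(8+1) ≡ 1 (mod 19).
Result is 1, so (4/19) = 1.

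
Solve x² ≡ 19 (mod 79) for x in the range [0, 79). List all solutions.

16, 63

Since 79 ≡ 3 (mod 4), a square root of 19 is 19^((79+1)/4) = 19^20 mod 79.
Repeated squaring: 19^2≡45, 19^4≡50, 19^8≡51, 19^16≡73 (mod 79).
19^20 = 19^(16+4) ≡ 16 (mod 79).
Check: 16² = 256 ≡ 19 (mod 79). The two roots are 16 and 63.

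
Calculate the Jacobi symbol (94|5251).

1

Pull out 2: since 5251 ≡ 3 (mod 8), (2/5251) = -1.
Reciprocity: 47 ≡ 3 and 5251 ≡ 3 (mod 4), so (47/5251) = −(5251/47).
Reduce top mod 47: now compute (34/47).
Pull out 2: since 47 ≡ 7 (mod 8), (2/47) = +1.
Reciprocity: 17 ≡ 1 and 47 ≡ 3 (mod 4), so (17/47) = +(47/17).
Reduce top mod 17: now compute (13/17).
Reciprocity: 13 ≡ 1 and 17 ≡ 1 (mod 4), so (13/17) = +(17/13).
Reduce top mod 13: now compute (4/13).
Pull out 2^2: since 13 ≡ 5 (mod 8), (2/13) = -1, so (2/13)^2 = +1.
Reached (1/13) = 1. Collecting the sign flips along the way, the symbol is +1.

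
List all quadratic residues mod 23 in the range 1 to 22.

Square k = 1,…,11 (k and 23−k give the same square):
1²=1, 2²=4, 3²=9, 4²=16, 5²≡2, 6²≡13, 7²≡3, 8²≡18, 9²≡12, 10²≡8, 11²≡6 (mod 23).
So the quadratic residues mod 23 are {1, 2, 3, 4, 6, 8, 9, 12, 13, 16, 18}.

1,2,3,4,6,8,9,12,13,16,18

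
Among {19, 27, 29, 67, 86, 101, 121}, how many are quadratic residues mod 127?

2

(19/127) = +1 → QR.
(27/127) = -1 → non-residue.
(29/127) = -1 → non-residue.
(67/127) = -1 → non-residue.
(86/127) = -1 → non-residue.
(101/127) = -1 → non-residue.
(121/127) = +1 → QR.
Total quadratic residues among the 7: 2.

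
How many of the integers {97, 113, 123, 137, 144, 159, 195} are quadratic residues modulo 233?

5

(97/233) = -1 → non-residue.
(113/233) = +1 → QR.
(123/233) = +1 → QR.
(137/233) = -1 → non-residue.
(144/233) = +1 → QR.
(159/233) = +1 → QR.
(195/233) = +1 → QR.
Total quadratic residues among the 7: 5.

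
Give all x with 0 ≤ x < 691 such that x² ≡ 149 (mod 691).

Since 691 ≡ 3 (mod 4), a square root of 149 is 149^((691+1)/4) = 149^173 mod 691.
Repeated squaring: 149^2≡89, 149^4≡320, 149^8≡132, 149^16≡149, 149^32≡89, 149^64≡320, 149^128≡132 (mod 691).
149^173 = 149^(128+32+8+4+1) ≡ 132 (mod 691).
Check: 132² = 17424 ≡ 149 (mod 691). The two roots are 132 and 559.

132, 559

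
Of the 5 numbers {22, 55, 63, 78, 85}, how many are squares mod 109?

(22/109) = +1 → QR.
(55/109) = -1 → non-residue.
(63/109) = +1 → QR.
(78/109) = +1 → QR.
(85/109) = -1 → non-residue.
Total quadratic residues among the 5: 3.

3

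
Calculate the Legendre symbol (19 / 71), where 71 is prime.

1

Reciprocity: 19 ≡ 3 and 71 ≡ 3 (mod 4), so (19/71) = −(71/19).
Reduce top mod 19: now compute (14/19).
Pull out 2: since 19 ≡ 3 (mod 8), (2/19) = -1.
Reciprocity: 7 ≡ 3 and 19 ≡ 3 (mod 4), so (7/19) = −(19/7).
Reduce top mod 7: now compute (5/7).
Reciprocity: 5 ≡ 1 and 7 ≡ 3 (mod 4), so (5/7) = +(7/5).
Reduce top mod 5: now compute (2/5).
Pull out 2: since 5 ≡ 5 (mod 8), (2/5) = -1.
Reached (1/5) = 1. Collecting the sign flips along the way, the symbol is +1.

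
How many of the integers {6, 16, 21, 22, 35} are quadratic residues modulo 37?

2

(6/37) = -1 → non-residue.
(16/37) = +1 → QR.
(21/37) = +1 → QR.
(22/37) = -1 → non-residue.
(35/37) = -1 → non-residue.
Total quadratic residues among the 5: 2.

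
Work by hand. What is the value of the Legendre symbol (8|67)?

-1

Pull out 2^3: since 67 ≡ 3 (mod 8), (2/67) = -1, so (2/67)^3 = -1.
Reached (1/67) = 1. Collecting the sign flips along the way, the symbol is -1.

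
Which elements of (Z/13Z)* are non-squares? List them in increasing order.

2 5 6 7 8 11

Square k = 1,…,6 (k and 13−k give the same square):
1²=1, 2²=4, 3²=9, 4²≡3, 5²≡12, 6²≡10 (mod 13).
The residues are {1, 3, 4, 9, 10, 12}; the non-residues are the remaining 6 nonzero classes.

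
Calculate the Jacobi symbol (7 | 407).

-1

Reciprocity: 7 ≡ 3 and 407 ≡ 3 (mod 4), so (7/407) = −(407/7).
Reduce top mod 7: now compute (1/7).
Reached (1/7) = 1. Collecting the sign flips along the way, the symbol is -1.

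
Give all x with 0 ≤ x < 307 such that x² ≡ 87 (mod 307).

Since 307 ≡ 3 (mod 4), a square root of 87 is 87^((307+1)/4) = 87^77 mod 307.
Repeated squaring: 87^2≡201, 87^4≡184, 87^8≡86, 87^16≡28, 87^32≡170, 87^64≡42 (mod 307).
87^77 = 87^(64+8+4+1) ≡ 209 (mod 307).
Check: 209² = 43681 ≡ 87 (mod 307). The two roots are 98 and 209.

98, 209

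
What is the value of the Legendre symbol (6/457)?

Pull out 2: since 457 ≡ 1 (mod 8), (2/457) = +1.
Reciprocity: 3 ≡ 3 and 457 ≡ 1 (mod 4), so (3/457) = +(457/3).
Reduce top mod 3: now compute (1/3).
Reached (1/3) = 1. Collecting the sign flips along the way, the symbol is +1.

1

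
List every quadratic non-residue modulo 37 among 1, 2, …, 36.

2,5,6,8,13,14,15,17,18,19,20,22,23,24,29,31,32,35

Square k = 1,…,18 (k and 37−k give the same square):
1²=1, 2²=4, 3²=9, 4²=16, 5²=25, 6²=36, 7²≡12, 8²≡27, 9²≡7, 10²≡26, 11²≡10, 12²≡33, 13²≡21, 14²≡11, 15²≡3, 16²≡34, 17²≡30, 18²≡28 (mod 37).
The residues are {1, 3, 4, 7, 9, 10, 11, 12, 16, 21, 25, 26, 27, 28, 30, 33, 34, 36}; the non-residues are the remaining 18 nonzero classes.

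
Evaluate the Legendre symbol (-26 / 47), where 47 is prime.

First reduce: -26 ≡ 21 (mod 47).
Reciprocity: 21 ≡ 1 and 47 ≡ 3 (mod 4), so (21/47) = +(47/21).
Reduce top mod 21: now compute (5/21).
Reciprocity: 5 ≡ 1 and 21 ≡ 1 (mod 4), so (5/21) = +(21/5).
Reduce top mod 5: now compute (1/5).
Reached (1/5) = 1. Collecting the sign flips along the way, the symbol is +1.

1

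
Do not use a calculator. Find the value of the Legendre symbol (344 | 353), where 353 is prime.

1

Pull out 2^3: since 353 ≡ 1 (mod 8), (2/353) = +1, so (2/353)^3 = +1.
Reciprocity: 43 ≡ 3 and 353 ≡ 1 (mod 4), so (43/353) = +(353/43).
Reduce top mod 43: now compute (9/43).
Reciprocity: 9 ≡ 1 and 43 ≡ 3 (mod 4), so (9/43) = +(43/9).
Reduce top mod 9: now compute (7/9).
Reciprocity: 7 ≡ 3 and 9 ≡ 1 (mod 4), so (7/9) = +(9/7).
Reduce top mod 7: now compute (2/7).
Pull out 2: since 7 ≡ 7 (mod 8), (2/7) = +1.
Reached (1/7) = 1. Collecting the sign flips along the way, the symbol is +1.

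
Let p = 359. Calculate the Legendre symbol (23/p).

Euler's criterion: (23/359) ≡ 23^179 (mod 359).
23^2 ≡ 170 (mod 359)
23^4 ≡ 180 (mod 359)
23^8 ≡ 90 (mod 359)
23^16 ≡ 202 (mod 359)
23^32 ≡ 237 (mod 359)
23^64 ≡ 165 (mod 359)
23^128 ≡ 300 (mod 359)
23^179 = 23^(128+32+16+2+1) ≡ 1 (mod 359).
Result is 1, so (23/359) = 1.

1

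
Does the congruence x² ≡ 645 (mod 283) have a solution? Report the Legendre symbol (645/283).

First reduce: 645 ≡ 79 (mod 283).
Reciprocity: 79 ≡ 3 and 283 ≡ 3 (mod 4), so (79/283) = −(283/79).
Reduce top mod 79: now compute (46/79).
Pull out 2: since 79 ≡ 7 (mod 8), (2/79) = +1.
Reciprocity: 23 ≡ 3 and 79 ≡ 3 (mod 4), so (23/79) = −(79/23).
Reduce top mod 23: now compute (10/23).
Pull out 2: since 23 ≡ 7 (mod 8), (2/23) = +1.
Reciprocity: 5 ≡ 1 and 23 ≡ 3 (mod 4), so (5/23) = +(23/5).
Reduce top mod 5: now compute (3/5).
Reciprocity: 3 ≡ 3 and 5 ≡ 1 (mod 4), so (3/5) = +(5/3).
Reduce top mod 3: now compute (2/3).
Pull out 2: since 3 ≡ 3 (mod 8), (2/3) = -1.
Reached (1/3) = 1. Collecting the sign flips along the way, the symbol is -1.

-1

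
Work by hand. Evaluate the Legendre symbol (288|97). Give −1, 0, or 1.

1

Euler's criterion: (288/97) ≡ 94^48 (mod 97).
94^2 ≡ 9 (mod 97)
94^4 ≡ 81 (mod 97)
94^8 ≡ 62 (mod 97)
94^16 ≡ 61 (mod 97)
94^32 ≡ 35 (mod 97)
94^48 = 94^(32+16) ≡ 1 (mod 97).
Result is 1, so (288/97) = 1.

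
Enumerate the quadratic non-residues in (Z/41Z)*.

3 6 7 11 12 13 14 15 17 19 22 24 26 27 28 29 30 34 35 38

Square k = 1,…,20 (k and 41−k give the same square):
1²=1, 2²=4, 3²=9, 4²=16, 5²=25, 6²=36, 7²≡8, 8²≡23, 9²≡40, 10²≡18, 11²≡39, 12²≡21, 13²≡5, 14²≡32, 15²≡20, 16²≡10, 17²≡2, 18²≡37, 19²≡33, 20²≡31 (mod 41).
The residues are {1, 2, 4, 5, 8, 9, 10, 16, 18, 20, 21, 23, 25, 31, 32, 33, 36, 37, 39, 40}; the non-residues are the remaining 20 nonzero classes.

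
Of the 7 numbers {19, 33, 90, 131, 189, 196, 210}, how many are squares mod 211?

3

(19/211) = +1 → QR.
(33/211) = -1 → non-residue.
(90/211) = -1 → non-residue.
(131/211) = -1 → non-residue.
(189/211) = +1 → QR.
(196/211) = +1 → QR.
(210/211) = -1 → non-residue.
Total quadratic residues among the 7: 3.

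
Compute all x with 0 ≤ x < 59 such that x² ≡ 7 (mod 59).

19, 40

Since 59 ≡ 3 (mod 4), a square root of 7 is 7^((59+1)/4) = 7^15 mod 59.
Repeated squaring: 7^2≡49, 7^4≡41, 7^8≡29 (mod 59).
7^15 = 7^(8+4+2+1) ≡ 19 (mod 59).
Check: 19² = 361 ≡ 7 (mod 59). The two roots are 19 and 40.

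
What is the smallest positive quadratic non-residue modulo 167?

5

(2/167) = +1, so 2 is a residue.
(3/167) = +1, so 3 is a residue.
(4/167) = +1, so 4 is a residue.
(5/167) = −1, so 5 is the smallest positive non-residue mod 167.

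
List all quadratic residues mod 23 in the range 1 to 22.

1 2 3 4 6 8 9 12 13 16 18

Square k = 1,…,11 (k and 23−k give the same square):
1²=1, 2²=4, 3²=9, 4²=16, 5²≡2, 6²≡13, 7²≡3, 8²≡18, 9²≡12, 10²≡8, 11²≡6 (mod 23).
So the quadratic residues mod 23 are {1, 2, 3, 4, 6, 8, 9, 12, 13, 16, 18}.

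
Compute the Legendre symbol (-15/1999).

First reduce: -15 ≡ 1984 (mod 1999).
Pull out 2^6: since 1999 ≡ 7 (mod 8), (2/1999) = +1, so (2/1999)^6 = +1.
Reciprocity: 31 ≡ 3 and 1999 ≡ 3 (mod 4), so (31/1999) = −(1999/31).
Reduce top mod 31: now compute (15/31).
Reciprocity: 15 ≡ 3 and 31 ≡ 3 (mod 4), so (15/31) = −(31/15).
Reduce top mod 15: now compute (1/15).
Reached (1/15) = 1. Collecting the sign flips along the way, the symbol is +1.

1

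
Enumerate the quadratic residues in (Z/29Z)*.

Square k = 1,…,14 (k and 29−k give the same square):
1²=1, 2²=4, 3²=9, 4²=16, 5²=25, 6²≡7, 7²≡20, 8²≡6, 9²≡23, 10²≡13, 11²≡5, 12²≡28, 13²≡24, 14²≡22 (mod 29).
So the quadratic residues mod 29 are {1, 4, 5, 6, 7, 9, 13, 16, 20, 22, 23, 24, 25, 28}.

1, 4, 5, 6, 7, 9, 13, 16, 20, 22, 23, 24, 25, 28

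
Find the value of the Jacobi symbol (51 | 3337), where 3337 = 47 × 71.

Reciprocity: 51 ≡ 3 and 3337 ≡ 1 (mod 4), so (51/3337) = +(3337/51).
Reduce top mod 51: now compute (22/51).
Pull out 2: since 51 ≡ 3 (mod 8), (2/51) = -1.
Reciprocity: 11 ≡ 3 and 51 ≡ 3 (mod 4), so (11/51) = −(51/11).
Reduce top mod 11: now compute (7/11).
Reciprocity: 7 ≡ 3 and 11 ≡ 3 (mod 4), so (7/11) = −(11/7).
Reduce top mod 7: now compute (4/7).
Pull out 2^2: since 7 ≡ 7 (mod 8), (2/7) = +1, so (2/7)^2 = +1.
Reached (1/7) = 1. Collecting the sign flips along the way, the symbol is -1.

-1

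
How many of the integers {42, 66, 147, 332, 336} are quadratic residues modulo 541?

3

(42/541) = -1 → non-residue.
(66/541) = +1 → QR.
(147/541) = +1 → QR.
(332/541) = -1 → non-residue.
(336/541) = +1 → QR.
Total quadratic residues among the 5: 3.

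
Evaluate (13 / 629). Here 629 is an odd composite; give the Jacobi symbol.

Reciprocity: 13 ≡ 1 and 629 ≡ 1 (mod 4), so (13/629) = +(629/13).
Reduce top mod 13: now compute (5/13).
Reciprocity: 5 ≡ 1 and 13 ≡ 1 (mod 4), so (5/13) = +(13/5).
Reduce top mod 5: now compute (3/5).
Reciprocity: 3 ≡ 3 and 5 ≡ 1 (mod 4), so (3/5) = +(5/3).
Reduce top mod 3: now compute (2/3).
Pull out 2: since 3 ≡ 3 (mod 8), (2/3) = -1.
Reached (1/3) = 1. Collecting the sign flips along the way, the symbol is -1.

-1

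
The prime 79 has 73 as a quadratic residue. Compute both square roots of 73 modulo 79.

28, 51

Since 79 ≡ 3 (mod 4), a square root of 73 is 73^((79+1)/4) = 73^20 mod 79.
Repeated squaring: 73^2≡36, 73^4≡32, 73^8≡76, 73^16≡9 (mod 79).
73^20 = 73^(16+4) ≡ 51 (mod 79).
Check: 51² = 2601 ≡ 73 (mod 79). The two roots are 28 and 51.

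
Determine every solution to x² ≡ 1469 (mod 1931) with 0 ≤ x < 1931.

385, 1546

Since 1931 ≡ 3 (mod 4), a square root of 1469 is 1469^((1931+1)/4) = 1469^483 mod 1931.
Repeated squaring: 1469^2≡1034, 1469^4≡1313, 1469^8≡1517, 1469^16≡1468, 1469^32≡28, 1469^64≡784, 1469^128≡598, 1469^256≡369 (mod 1931).
1469^483 = 1469^(256+128+64+32+2+1) ≡ 385 (mod 1931).
Check: 385² = 148225 ≡ 1469 (mod 1931). The two roots are 385 and 1546.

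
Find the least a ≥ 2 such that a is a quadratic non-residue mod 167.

(2/167) = +1, so 2 is a residue.
(3/167) = +1, so 3 is a residue.
(4/167) = +1, so 4 is a residue.
(5/167) = −1, so 5 is the smallest positive non-residue mod 167.

5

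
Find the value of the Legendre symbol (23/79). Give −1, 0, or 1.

Euler's criterion: (23/79) ≡ 23^39 (mod 79).
23^2 ≡ 55 (mod 79)
23^4 ≡ 23 (mod 79)
23^8 ≡ 55 (mod 79)
23^16 ≡ 23 (mod 79)
23^32 ≡ 55 (mod 79)
23^39 = 23^(32+4+2+1) ≡ 1 (mod 79).
Result is 1, so (23/79) = 1.

1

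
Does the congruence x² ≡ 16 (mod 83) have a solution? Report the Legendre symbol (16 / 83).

Euler's criterion: (16/83) ≡ 16^41 (mod 83).
16^2 ≡ 7 (mod 83)
16^4 ≡ 49 (mod 83)
16^8 ≡ 77 (mod 83)
16^16 ≡ 36 (mod 83)
16^32 ≡ 51 (mod 83)
16^41 = 16^(32+8+1) ≡ 1 (mod 83).
Result is 1, so (16/83) = 1.

1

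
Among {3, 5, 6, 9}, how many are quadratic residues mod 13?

(3/13) = +1 → QR.
(5/13) = -1 → non-residue.
(6/13) = -1 → non-residue.
(9/13) = +1 → QR.
Total quadratic residues among the 4: 2.

2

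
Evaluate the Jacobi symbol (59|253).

1

Reciprocity: 59 ≡ 3 and 253 ≡ 1 (mod 4), so (59/253) = +(253/59).
Reduce top mod 59: now compute (17/59).
Reciprocity: 17 ≡ 1 and 59 ≡ 3 (mod 4), so (17/59) = +(59/17).
Reduce top mod 17: now compute (8/17).
Pull out 2^3: since 17 ≡ 1 (mod 8), (2/17) = +1, so (2/17)^3 = +1.
Reached (1/17) = 1. Collecting the sign flips along the way, the symbol is +1.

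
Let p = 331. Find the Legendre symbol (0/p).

0

Top reduces to 0: gcd > 1, so the symbol is 0.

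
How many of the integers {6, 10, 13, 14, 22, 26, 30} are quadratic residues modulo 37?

3

(6/37) = -1 → non-residue.
(10/37) = +1 → QR.
(13/37) = -1 → non-residue.
(14/37) = -1 → non-residue.
(22/37) = -1 → non-residue.
(26/37) = +1 → QR.
(30/37) = +1 → QR.
Total quadratic residues among the 7: 3.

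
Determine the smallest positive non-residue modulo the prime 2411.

2

(2/2411) = −1, so 2 is the smallest positive non-residue mod 2411.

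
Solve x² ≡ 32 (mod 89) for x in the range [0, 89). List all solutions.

11, 78

89 ≡ 1 (mod 4), so we find a root by search.
Trying successive values, 11² = 121 ≡ 32 (mod 89). The other root is 89 − 11 = 78.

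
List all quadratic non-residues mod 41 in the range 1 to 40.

Square k = 1,…,20 (k and 41−k give the same square):
1²=1, 2²=4, 3²=9, 4²=16, 5²=25, 6²=36, 7²≡8, 8²≡23, 9²≡40, 10²≡18, 11²≡39, 12²≡21, 13²≡5, 14²≡32, 15²≡20, 16²≡10, 17²≡2, 18²≡37, 19²≡33, 20²≡31 (mod 41).
The residues are {1, 2, 4, 5, 8, 9, 10, 16, 18, 20, 21, 23, 25, 31, 32, 33, 36, 37, 39, 40}; the non-residues are the remaining 20 nonzero classes.

3, 6, 7, 11, 12, 13, 14, 15, 17, 19, 22, 24, 26, 27, 28, 29, 30, 34, 35, 38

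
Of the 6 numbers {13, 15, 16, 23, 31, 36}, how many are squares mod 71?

3

(13/71) = -1 → non-residue.
(15/71) = +1 → QR.
(16/71) = +1 → QR.
(23/71) = -1 → non-residue.
(31/71) = -1 → non-residue.
(36/71) = +1 → QR.
Total quadratic residues among the 6: 3.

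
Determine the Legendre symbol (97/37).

First reduce: 97 ≡ 23 (mod 37).
Reciprocity: 23 ≡ 3 and 37 ≡ 1 (mod 4), so (23/37) = +(37/23).
Reduce top mod 23: now compute (14/23).
Pull out 2: since 23 ≡ 7 (mod 8), (2/23) = +1.
Reciprocity: 7 ≡ 3 and 23 ≡ 3 (mod 4), so (7/23) = −(23/7).
Reduce top mod 7: now compute (2/7).
Pull out 2: since 7 ≡ 7 (mod 8), (2/7) = +1.
Reached (1/7) = 1. Collecting the sign flips along the way, the symbol is -1.

-1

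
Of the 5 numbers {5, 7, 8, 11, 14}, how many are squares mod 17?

(5/17) = -1 → non-residue.
(7/17) = -1 → non-residue.
(8/17) = +1 → QR.
(11/17) = -1 → non-residue.
(14/17) = -1 → non-residue.
Total quadratic residues among the 5: 1.

1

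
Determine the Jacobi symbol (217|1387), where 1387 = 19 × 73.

Reciprocity: 217 ≡ 1 and 1387 ≡ 3 (mod 4), so (217/1387) = +(1387/217).
Reduce top mod 217: now compute (85/217).
Reciprocity: 85 ≡ 1 and 217 ≡ 1 (mod 4), so (85/217) = +(217/85).
Reduce top mod 85: now compute (47/85).
Reciprocity: 47 ≡ 3 and 85 ≡ 1 (mod 4), so (47/85) = +(85/47).
Reduce top mod 47: now compute (38/47).
Pull out 2: since 47 ≡ 7 (mod 8), (2/47) = +1.
Reciprocity: 19 ≡ 3 and 47 ≡ 3 (mod 4), so (19/47) = −(47/19).
Reduce top mod 19: now compute (9/19).
Reciprocity: 9 ≡ 1 and 19 ≡ 3 (mod 4), so (9/19) = +(19/9).
Reduce top mod 9: now compute (1/9).
Reached (1/9) = 1. Collecting the sign flips along the way, the symbol is -1.

-1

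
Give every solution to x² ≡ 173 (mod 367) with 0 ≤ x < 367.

Since 367 ≡ 3 (mod 4), a square root of 173 is 173^((367+1)/4) = 173^92 mod 367.
Repeated squaring: 173^2≡202, 173^4≡67, 173^8≡85, 173^16≡252, 173^32≡13, 173^64≡169 (mod 367).
173^92 = 173^(64+16+8+4) ≡ 104 (mod 367).
Check: 104² = 10816 ≡ 173 (mod 367). The two roots are 104 and 263.

104, 263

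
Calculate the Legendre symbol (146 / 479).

1

Pull out 2: since 479 ≡ 7 (mod 8), (2/479) = +1.
Reciprocity: 73 ≡ 1 and 479 ≡ 3 (mod 4), so (73/479) = +(479/73).
Reduce top mod 73: now compute (41/73).
Reciprocity: 41 ≡ 1 and 73 ≡ 1 (mod 4), so (41/73) = +(73/41).
Reduce top mod 41: now compute (32/41).
Pull out 2^5: since 41 ≡ 1 (mod 8), (2/41) = +1, so (2/41)^5 = +1.
Reached (1/41) = 1. Collecting the sign flips along the way, the symbol is +1.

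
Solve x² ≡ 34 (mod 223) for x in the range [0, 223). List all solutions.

82, 141

Since 223 ≡ 3 (mod 4), a square root of 34 is 34^((223+1)/4) = 34^56 mod 223.
Repeated squaring: 34^2≡41, 34^4≡120, 34^8≡128, 34^16≡105, 34^32≡98 (mod 223).
34^56 = 34^(32+16+8) ≡ 82 (mod 223).
Check: 82² = 6724 ≡ 34 (mod 223). The two roots are 82 and 141.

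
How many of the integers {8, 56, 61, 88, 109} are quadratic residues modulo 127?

3

(8/127) = +1 → QR.
(56/127) = -1 → non-residue.
(61/127) = +1 → QR.
(88/127) = +1 → QR.
(109/127) = -1 → non-residue.
Total quadratic residues among the 5: 3.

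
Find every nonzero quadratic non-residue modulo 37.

Square k = 1,…,18 (k and 37−k give the same square):
1²=1, 2²=4, 3²=9, 4²=16, 5²=25, 6²=36, 7²≡12, 8²≡27, 9²≡7, 10²≡26, 11²≡10, 12²≡33, 13²≡21, 14²≡11, 15²≡3, 16²≡34, 17²≡30, 18²≡28 (mod 37).
The residues are {1, 3, 4, 7, 9, 10, 11, 12, 16, 21, 25, 26, 27, 28, 30, 33, 34, 36}; the non-residues are the remaining 18 nonzero classes.

2, 5, 6, 8, 13, 14, 15, 17, 18, 19, 20, 22, 23, 24, 29, 31, 32, 35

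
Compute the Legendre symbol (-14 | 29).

First reduce: -14 ≡ 15 (mod 29).
Reciprocity: 15 ≡ 3 and 29 ≡ 1 (mod 4), so (15/29) = +(29/15).
Reduce top mod 15: now compute (14/15).
Pull out 2: since 15 ≡ 7 (mod 8), (2/15) = +1.
Reciprocity: 7 ≡ 3 and 15 ≡ 3 (mod 4), so (7/15) = −(15/7).
Reduce top mod 7: now compute (1/7).
Reached (1/7) = 1. Collecting the sign flips along the way, the symbol is -1.

-1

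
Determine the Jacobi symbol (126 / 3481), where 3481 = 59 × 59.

Pull out 2: since 3481 ≡ 1 (mod 8), (2/3481) = +1.
Reciprocity: 63 ≡ 3 and 3481 ≡ 1 (mod 4), so (63/3481) = +(3481/63).
Reduce top mod 63: now compute (16/63).
Pull out 2^4: since 63 ≡ 7 (mod 8), (2/63) = +1, so (2/63)^4 = +1.
Reached (1/63) = 1. Collecting the sign flips along the way, the symbol is +1.

1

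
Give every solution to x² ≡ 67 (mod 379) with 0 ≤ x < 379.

83, 296

Since 379 ≡ 3 (mod 4), a square root of 67 is 67^((379+1)/4) = 67^95 mod 379.
Repeated squaring: 67^2≡320, 67^4≡70, 67^8≡352, 67^16≡350, 67^32≡83, 67^64≡67 (mod 379).
67^95 = 67^(64+16+8+4+2+1) ≡ 83 (mod 379).
Check: 83² = 6889 ≡ 67 (mod 379). The two roots are 83 and 296.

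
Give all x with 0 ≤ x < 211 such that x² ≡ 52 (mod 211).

91, 120

Since 211 ≡ 3 (mod 4), a square root of 52 is 52^((211+1)/4) = 52^53 mod 211.
Repeated squaring: 52^2≡172, 52^4≡44, 52^8≡37, 52^16≡103, 52^32≡59 (mod 211).
52^53 = 52^(32+16+4+1) ≡ 120 (mod 211).
Check: 120² = 14400 ≡ 52 (mod 211). The two roots are 91 and 120.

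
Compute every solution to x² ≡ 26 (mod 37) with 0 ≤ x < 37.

10, 27

37 ≡ 1 (mod 4), so we find a root by search.
Trying successive values, 10² = 100 ≡ 26 (mod 37). The other root is 37 − 10 = 27.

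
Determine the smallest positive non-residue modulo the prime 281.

3

(2/281) = +1, so 2 is a residue.
(3/281) = −1, so 3 is the smallest positive non-residue mod 281.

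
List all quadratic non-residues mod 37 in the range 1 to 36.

2,5,6,8,13,14,15,17,18,19,20,22,23,24,29,31,32,35

Square k = 1,…,18 (k and 37−k give the same square):
1²=1, 2²=4, 3²=9, 4²=16, 5²=25, 6²=36, 7²≡12, 8²≡27, 9²≡7, 10²≡26, 11²≡10, 12²≡33, 13²≡21, 14²≡11, 15²≡3, 16²≡34, 17²≡30, 18²≡28 (mod 37).
The residues are {1, 3, 4, 7, 9, 10, 11, 12, 16, 21, 25, 26, 27, 28, 30, 33, 34, 36}; the non-residues are the remaining 18 nonzero classes.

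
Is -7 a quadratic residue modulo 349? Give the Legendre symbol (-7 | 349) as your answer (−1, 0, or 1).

-1

Euler's criterion: (-7/349) ≡ 342^174 (mod 349).
342^2 ≡ 49 (mod 349)
342^4 ≡ 307 (mod 349)
342^8 ≡ 19 (mod 349)
342^16 ≡ 12 (mod 349)
342^32 ≡ 144 (mod 349)
342^64 ≡ 145 (mod 349)
342^128 ≡ 85 (mod 349)
342^174 = 342^(128+32+8+4+2) ≡ 348 (mod 349).
Result is 348 ≡ −1, so (-7/349) = −1.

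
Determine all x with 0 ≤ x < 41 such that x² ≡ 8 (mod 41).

7, 34

41 ≡ 1 (mod 4), so we find a root by search.
Trying successive values, 7² = 49 ≡ 8 (mod 41). The other root is 41 − 7 = 34.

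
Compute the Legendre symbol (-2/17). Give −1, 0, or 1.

First reduce: -2 ≡ 15 (mod 17).
Reciprocity: 15 ≡ 3 and 17 ≡ 1 (mod 4), so (15/17) = +(17/15).
Reduce top mod 15: now compute (2/15).
Pull out 2: since 15 ≡ 7 (mod 8), (2/15) = +1.
Reached (1/15) = 1. Collecting the sign flips along the way, the symbol is +1.

1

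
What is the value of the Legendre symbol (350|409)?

Pull out 2: since 409 ≡ 1 (mod 8), (2/409) = +1.
Reciprocity: 175 ≡ 3 and 409 ≡ 1 (mod 4), so (175/409) = +(409/175).
Reduce top mod 175: now compute (59/175).
Reciprocity: 59 ≡ 3 and 175 ≡ 3 (mod 4), so (59/175) = −(175/59).
Reduce top mod 59: now compute (57/59).
Reciprocity: 57 ≡ 1 and 59 ≡ 3 (mod 4), so (57/59) = +(59/57).
Reduce top mod 57: now compute (2/57).
Pull out 2: since 57 ≡ 1 (mod 8), (2/57) = +1.
Reached (1/57) = 1. Collecting the sign flips along the way, the symbol is -1.

-1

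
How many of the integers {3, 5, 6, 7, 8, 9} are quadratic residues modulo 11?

(3/11) = +1 → QR.
(5/11) = +1 → QR.
(6/11) = -1 → non-residue.
(7/11) = -1 → non-residue.
(8/11) = -1 → non-residue.
(9/11) = +1 → QR.
Total quadratic residues among the 6: 3.

3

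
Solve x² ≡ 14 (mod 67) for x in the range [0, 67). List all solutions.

9, 58

Since 67 ≡ 3 (mod 4), a square root of 14 is 14^((67+1)/4) = 14^17 mod 67.
Repeated squaring: 14^2≡62, 14^4≡25, 14^8≡22, 14^16≡15 (mod 67).
14^17 = 14^(16+1) ≡ 9 (mod 67).
Check: 9² = 81 ≡ 14 (mod 67). The two roots are 9 and 58.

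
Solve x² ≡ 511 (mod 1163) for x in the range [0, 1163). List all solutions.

134, 1029

Since 1163 ≡ 3 (mod 4), a square root of 511 is 511^((1163+1)/4) = 511^291 mod 1163.
Repeated squaring: 511^2≡609, 511^4≡1047, 511^8≡663, 511^16≡1118, 511^32≡862, 511^64≡1050, 511^128≡1139, 511^256≡576 (mod 1163).
511^291 = 511^(256+32+2+1) ≡ 134 (mod 1163).
Check: 134² = 17956 ≡ 511 (mod 1163). The two roots are 134 and 1029.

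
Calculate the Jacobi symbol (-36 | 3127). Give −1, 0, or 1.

First reduce: -36 ≡ 3091 (mod 3127).
Reciprocity: 3091 ≡ 3 and 3127 ≡ 3 (mod 4), so (3091/3127) = −(3127/3091).
Reduce top mod 3091: now compute (36/3091).
Pull out 2^2: since 3091 ≡ 3 (mod 8), (2/3091) = -1, so (2/3091)^2 = +1.
Reciprocity: 9 ≡ 1 and 3091 ≡ 3 (mod 4), so (9/3091) = +(3091/9).
Reduce top mod 9: now compute (4/9).
Pull out 2^2: since 9 ≡ 1 (mod 8), (2/9) = +1, so (2/9)^2 = +1.
Reached (1/9) = 1. Collecting the sign flips along the way, the symbol is -1.

-1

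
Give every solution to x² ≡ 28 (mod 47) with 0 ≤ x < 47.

13, 34

Since 47 ≡ 3 (mod 4), a square root of 28 is 28^((47+1)/4) = 28^12 mod 47.
Repeated squaring: 28^2≡32, 28^4≡37, 28^8≡6 (mod 47).
28^12 = 28^(8+4) ≡ 34 (mod 47).
Check: 34² = 1156 ≡ 28 (mod 47). The two roots are 13 and 34.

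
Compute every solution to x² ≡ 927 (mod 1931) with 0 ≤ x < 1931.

Since 1931 ≡ 3 (mod 4), a square root of 927 is 927^((1931+1)/4) = 927^483 mod 1931.
Repeated squaring: 927^2≡34, 927^4≡1156, 927^8≡84, 927^16≡1263, 927^32≡163, 927^64≡1466, 927^128≡1884, 927^256≡278 (mod 1931).
927^483 = 927^(256+128+64+32+2+1) ≡ 701 (mod 1931).
Check: 701² = 491401 ≡ 927 (mod 1931). The two roots are 701 and 1230.

701, 1230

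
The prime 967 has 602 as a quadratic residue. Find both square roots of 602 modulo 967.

Since 967 ≡ 3 (mod 4), a square root of 602 is 602^((967+1)/4) = 602^242 mod 967.
Repeated squaring: 602^2≡746, 602^4≡491, 602^8≡298, 602^16≡807, 602^32≡458, 602^64≡892, 602^128≡790 (mod 967).
602^242 = 602^(128+64+32+16+2) ≡ 562 (mod 967).
Check: 562² = 315844 ≡ 602 (mod 967). The two roots are 405 and 562.

405, 562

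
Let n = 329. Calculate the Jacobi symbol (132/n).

Pull out 2^2: since 329 ≡ 1 (mod 8), (2/329) = +1, so (2/329)^2 = +1.
Reciprocity: 33 ≡ 1 and 329 ≡ 1 (mod 4), so (33/329) = +(329/33).
Reduce top mod 33: now compute (32/33).
Pull out 2^5: since 33 ≡ 1 (mod 8), (2/33) = +1, so (2/33)^5 = +1.
Reached (1/33) = 1. Collecting the sign flips along the way, the symbol is +1.

1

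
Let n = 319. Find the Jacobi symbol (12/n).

-1

Pull out 2^2: since 319 ≡ 7 (mod 8), (2/319) = +1, so (2/319)^2 = +1.
Reciprocity: 3 ≡ 3 and 319 ≡ 3 (mod 4), so (3/319) = −(319/3).
Reduce top mod 3: now compute (1/3).
Reached (1/3) = 1. Collecting the sign flips along the way, the symbol is -1.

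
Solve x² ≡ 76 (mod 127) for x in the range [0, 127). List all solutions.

Since 127 ≡ 3 (mod 4), a square root of 76 is 76^((127+1)/4) = 76^32 mod 127.
Repeated squaring: 76^2≡61, 76^4≡38, 76^8≡47, 76^16≡50, 76^32≡87 (mod 127).
76^32 = 76^(32) ≡ 87 (mod 127).
Check: 87² = 7569 ≡ 76 (mod 127). The two roots are 40 and 87.

40, 87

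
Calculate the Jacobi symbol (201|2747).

0

Reciprocity: 201 ≡ 1 and 2747 ≡ 3 (mod 4), so (201/2747) = +(2747/201).
Reduce top mod 201: now compute (134/201).
Pull out 2: since 201 ≡ 1 (mod 8), (2/201) = +1.
Reciprocity: 67 ≡ 3 and 201 ≡ 1 (mod 4), so (67/201) = +(201/67).
Reduce top mod 67: now compute (0/67).
Top reduces to 0: gcd > 1, so the symbol is 0.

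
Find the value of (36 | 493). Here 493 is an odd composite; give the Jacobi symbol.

1

Pull out 2^2: since 493 ≡ 5 (mod 8), (2/493) = -1, so (2/493)^2 = +1.
Reciprocity: 9 ≡ 1 and 493 ≡ 1 (mod 4), so (9/493) = +(493/9).
Reduce top mod 9: now compute (7/9).
Reciprocity: 7 ≡ 3 and 9 ≡ 1 (mod 4), so (7/9) = +(9/7).
Reduce top mod 7: now compute (2/7).
Pull out 2: since 7 ≡ 7 (mod 8), (2/7) = +1.
Reached (1/7) = 1. Collecting the sign flips along the way, the symbol is +1.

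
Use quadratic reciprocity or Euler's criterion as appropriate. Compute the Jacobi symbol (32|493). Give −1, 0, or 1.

-1

Pull out 2^5: since 493 ≡ 5 (mod 8), (2/493) = -1, so (2/493)^5 = -1.
Reached (1/493) = 1. Collecting the sign flips along the way, the symbol is -1.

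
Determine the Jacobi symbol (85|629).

0

Reciprocity: 85 ≡ 1 and 629 ≡ 1 (mod 4), so (85/629) = +(629/85).
Reduce top mod 85: now compute (34/85).
Pull out 2: since 85 ≡ 5 (mod 8), (2/85) = -1.
Reciprocity: 17 ≡ 1 and 85 ≡ 1 (mod 4), so (17/85) = +(85/17).
Reduce top mod 17: now compute (0/17).
Top reduces to 0: gcd > 1, so the symbol is 0.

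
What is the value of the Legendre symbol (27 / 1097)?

-1

Euler's criterion: (27/1097) ≡ 27^548 (mod 1097).
27^2 ≡ 729 (mod 1097)
27^4 ≡ 493 (mod 1097)
27^8 ≡ 612 (mod 1097)
27^16 ≡ 467 (mod 1097)
27^32 ≡ 883 (mod 1097)
27^64 ≡ 819 (mod 1097)
27^128 ≡ 494 (mod 1097)
27^256 ≡ 502 (mod 1097)
27^512 ≡ 791 (mod 1097)
27^548 = 27^(512+32+4) ≡ 1096 (mod 1097).
Result is 1096 ≡ −1, so (27/1097) = −1.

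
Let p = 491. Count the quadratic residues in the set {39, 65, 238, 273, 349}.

4

(39/491) = +1 → QR.
(65/491) = +1 → QR.
(238/491) = +1 → QR.
(273/491) = -1 → non-residue.
(349/491) = +1 → QR.
Total quadratic residues among the 5: 4.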